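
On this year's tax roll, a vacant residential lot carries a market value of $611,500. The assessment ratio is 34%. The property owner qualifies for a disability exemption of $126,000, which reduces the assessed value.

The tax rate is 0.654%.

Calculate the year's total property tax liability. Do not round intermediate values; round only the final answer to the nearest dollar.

Assessed value = $611,500 × 0.34 = $207,910
Taxable value = $207,910 − $126,000 = $81,910
Tax = $81,910 × 0.00654 = $535.6914

$536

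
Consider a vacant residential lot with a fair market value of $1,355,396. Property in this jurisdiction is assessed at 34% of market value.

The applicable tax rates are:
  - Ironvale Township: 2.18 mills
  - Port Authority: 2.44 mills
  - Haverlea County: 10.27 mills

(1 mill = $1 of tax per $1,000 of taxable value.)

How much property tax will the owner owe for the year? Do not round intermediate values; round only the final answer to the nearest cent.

Assessed value = $1,355,396 × 0.34 = $460,834.64
Ironvale Township: $460,834.64 × 0.00218 = $1,004.6195152
Port Authority: $460,834.64 × 0.00244 = $1,124.4365216
Haverlea County: $460,834.64 × 0.01027 = $4,732.7717528
Total = $1,004.6195152 + $1,124.4365216 + $4,732.7717528 = $6,861.8277896

$6,861.83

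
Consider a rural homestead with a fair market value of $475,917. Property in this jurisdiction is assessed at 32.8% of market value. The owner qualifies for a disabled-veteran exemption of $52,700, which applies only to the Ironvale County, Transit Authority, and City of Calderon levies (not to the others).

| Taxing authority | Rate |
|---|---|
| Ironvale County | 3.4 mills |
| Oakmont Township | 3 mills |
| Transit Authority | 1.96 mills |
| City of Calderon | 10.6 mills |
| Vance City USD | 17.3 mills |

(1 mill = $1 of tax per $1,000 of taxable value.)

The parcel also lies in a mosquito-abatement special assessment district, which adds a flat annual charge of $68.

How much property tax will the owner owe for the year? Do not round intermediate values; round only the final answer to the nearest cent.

$4,887.12

Assessed value = $475,917 × 0.328 = $156,100.776
Ironvale County: ($156,100.776 − $52,700) × 0.0034 = $103,400.776 × 0.0034 = $351.5626384
Oakmont Township: $156,100.776 × 0.003 = $468.302328
Transit Authority: ($156,100.776 − $52,700) × 0.00196 = $103,400.776 × 0.00196 = $202.66552096
City of Calderon: ($156,100.776 − $52,700) × 0.0106 = $103,400.776 × 0.0106 = $1,096.0482256
Vance City USD: $156,100.776 × 0.0173 = $2,700.5434248
Levies subtotal = $4,819.12213776
Total = $4,819.12213776 + $68 = $4,887.12213776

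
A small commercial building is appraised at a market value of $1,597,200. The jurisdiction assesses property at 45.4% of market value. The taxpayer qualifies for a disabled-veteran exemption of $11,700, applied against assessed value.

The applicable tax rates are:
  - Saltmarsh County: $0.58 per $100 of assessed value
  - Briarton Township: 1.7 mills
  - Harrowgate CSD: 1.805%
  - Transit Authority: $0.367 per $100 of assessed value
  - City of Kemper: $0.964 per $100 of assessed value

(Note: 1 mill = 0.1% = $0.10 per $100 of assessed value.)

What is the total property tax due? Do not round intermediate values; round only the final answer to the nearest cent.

Assessed value = $1,597,200 × 0.454 = $725,128.8
Taxable value = $725,128.8 − $11,700 = $713,428.8
Saltmarsh County: $713,428.8 × 0.0058 = $4,137.88704
Briarton Township: $713,428.8 × 0.0017 = $1,212.82896
Harrowgate CSD: $713,428.8 × 0.01805 = $12,877.38984
Transit Authority: $713,428.8 × 0.00367 = $2,618.283696
City of Kemper: $713,428.8 × 0.00964 = $6,877.453632
Total = $27,723.843168

$27,723.84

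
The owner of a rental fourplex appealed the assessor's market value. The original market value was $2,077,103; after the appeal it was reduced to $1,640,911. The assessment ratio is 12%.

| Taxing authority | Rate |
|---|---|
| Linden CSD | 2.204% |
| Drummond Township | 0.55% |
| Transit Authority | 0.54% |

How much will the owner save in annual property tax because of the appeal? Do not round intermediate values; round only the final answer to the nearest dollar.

Old assessed value = $2,077,103 × 0.12 = $249,252.36
New assessed value = $1,640,911 × 0.12 = $196,909.32
Combined rate = 0.02204 + 0.0055 + 0.0054 = 0.03294
Old tax = $249,252.36 × 0.03294 = $8,210.3727384
New tax = $196,909.32 × 0.03294 = $6,486.1930008
Reduction = $8,210.3727384 − $6,486.1930008 = $1,724.1797376

$1,724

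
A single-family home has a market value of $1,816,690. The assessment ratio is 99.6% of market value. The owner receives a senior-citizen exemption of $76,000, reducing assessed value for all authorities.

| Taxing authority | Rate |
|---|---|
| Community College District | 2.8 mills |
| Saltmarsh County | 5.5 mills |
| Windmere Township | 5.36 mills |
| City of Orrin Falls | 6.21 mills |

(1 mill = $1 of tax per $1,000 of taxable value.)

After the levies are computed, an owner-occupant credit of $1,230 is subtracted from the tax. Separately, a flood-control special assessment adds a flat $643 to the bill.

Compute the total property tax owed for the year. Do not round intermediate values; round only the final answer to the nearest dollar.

Assessed value = $1,816,690 × 0.996 = $1,809,423.24
Taxable value = $1,809,423.24 − $76,000 = $1,733,423.24
Community College District: $1,733,423.24 × 0.0028 = $4,853.585072
Saltmarsh County: $1,733,423.24 × 0.0055 = $9,533.82782
Windmere Township: $1,733,423.24 × 0.00536 = $9,291.1485664
City of Orrin Falls: $1,733,423.24 × 0.00621 = $10,764.5583204
Levies subtotal = $34,443.1197788
After credit = $34,443.1197788 − $1,230 = $33,213.1197788
Total = $33,213.1197788 + $643 = $33,856.1197788

$33,856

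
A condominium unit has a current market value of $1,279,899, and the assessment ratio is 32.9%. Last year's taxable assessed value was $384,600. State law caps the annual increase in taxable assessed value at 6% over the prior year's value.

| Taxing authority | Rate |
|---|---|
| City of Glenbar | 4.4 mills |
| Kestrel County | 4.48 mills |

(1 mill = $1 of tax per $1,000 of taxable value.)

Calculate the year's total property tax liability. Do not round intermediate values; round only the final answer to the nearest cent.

Uncapped assessed value = $1,279,899 × 0.329 = $421,086.771
Cap limit = $384,600 × 1.06 = $407,676
Taxable assessed value = min($421,086.771, $407,676) = $407,676 (cap binds)
City of Glenbar: $407,676 × 0.0044 = $1,793.7744
Kestrel County: $407,676 × 0.00448 = $1,826.38848
Total = $3,620.16288

$3,620.16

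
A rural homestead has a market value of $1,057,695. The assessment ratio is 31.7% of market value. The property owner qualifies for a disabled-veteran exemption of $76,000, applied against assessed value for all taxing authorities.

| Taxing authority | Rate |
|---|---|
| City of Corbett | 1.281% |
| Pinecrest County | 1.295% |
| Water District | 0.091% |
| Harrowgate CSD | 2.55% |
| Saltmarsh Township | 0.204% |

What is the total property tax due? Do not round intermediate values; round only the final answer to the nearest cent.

$14,056.07

Assessed value = $1,057,695 × 0.317 = $335,289.315
Taxable value = $335,289.315 − $76,000 = $259,289.315
City of Corbett: $259,289.315 × 0.01281 = $3,321.49612515
Pinecrest County: $259,289.315 × 0.01295 = $3,357.79662925
Water District: $259,289.315 × 0.00091 = $235.95327665
Harrowgate CSD: $259,289.315 × 0.0255 = $6,611.8775325
Saltmarsh Township: $259,289.315 × 0.00204 = $528.9502026
Total = $3,321.49612515 + $3,357.79662925 + $235.95327665 + $6,611.8775325 + $528.9502026 = $14,056.07376615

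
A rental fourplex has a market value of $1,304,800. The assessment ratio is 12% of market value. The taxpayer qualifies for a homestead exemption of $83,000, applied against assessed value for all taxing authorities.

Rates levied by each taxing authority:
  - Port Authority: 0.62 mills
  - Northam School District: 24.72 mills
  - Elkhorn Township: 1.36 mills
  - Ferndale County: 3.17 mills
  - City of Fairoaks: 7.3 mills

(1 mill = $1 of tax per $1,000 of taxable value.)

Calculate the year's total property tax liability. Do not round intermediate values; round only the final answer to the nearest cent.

$2,734.82

Assessed value = $1,304,800 × 0.12 = $156,576
Taxable value = $156,576 − $83,000 = $73,576
Port Authority: $73,576 × 0.00062 = $45.61712
Northam School District: $73,576 × 0.02472 = $1,818.79872
Elkhorn Township: $73,576 × 0.00136 = $100.06336
Ferndale County: $73,576 × 0.00317 = $233.23592
City of Fairoaks: $73,576 × 0.0073 = $537.1048
Total = $45.61712 + $1,818.79872 + $100.06336 + $233.23592 + $537.1048 = $2,734.81992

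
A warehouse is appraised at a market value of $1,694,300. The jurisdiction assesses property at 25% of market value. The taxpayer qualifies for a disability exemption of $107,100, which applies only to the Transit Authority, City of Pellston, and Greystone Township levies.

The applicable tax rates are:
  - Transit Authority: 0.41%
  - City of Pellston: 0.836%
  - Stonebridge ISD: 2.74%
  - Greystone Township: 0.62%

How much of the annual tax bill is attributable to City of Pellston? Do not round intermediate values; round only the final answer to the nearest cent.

$2,645.73

Assessed value = $1,694,300 × 0.25 = $423,575
City of Pellston taxable value = $423,575 − $107,100 = $316,475
City of Pellston levy = $316,475 × 0.00836 = $2,645.731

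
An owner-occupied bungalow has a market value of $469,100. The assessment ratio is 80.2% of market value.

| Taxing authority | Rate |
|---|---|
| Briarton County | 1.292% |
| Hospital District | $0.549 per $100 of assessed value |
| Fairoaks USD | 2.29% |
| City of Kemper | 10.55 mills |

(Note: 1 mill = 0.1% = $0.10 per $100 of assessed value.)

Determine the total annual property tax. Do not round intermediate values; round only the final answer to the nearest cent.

$19,510.68

Assessed value = $469,100 × 0.802 = $376,218.2
Briarton County: $376,218.2 × 0.01292 = $4,860.739144
Hospital District: $376,218.2 × 0.00549 = $2,065.437918
Fairoaks USD: $376,218.2 × 0.0229 = $8,615.39678
City of Kemper: $376,218.2 × 0.01055 = $3,969.10201
Total = $19,510.675852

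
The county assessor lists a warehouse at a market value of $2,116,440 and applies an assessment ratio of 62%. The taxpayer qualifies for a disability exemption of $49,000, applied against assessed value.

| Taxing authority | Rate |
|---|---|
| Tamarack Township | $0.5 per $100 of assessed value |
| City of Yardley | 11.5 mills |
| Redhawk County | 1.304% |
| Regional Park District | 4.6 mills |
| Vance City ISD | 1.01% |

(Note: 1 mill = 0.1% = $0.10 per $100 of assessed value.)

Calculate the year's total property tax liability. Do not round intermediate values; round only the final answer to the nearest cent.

$55,883.65

Assessed value = $2,116,440 × 0.62 = $1,312,192.8
Taxable value = $1,312,192.8 − $49,000 = $1,263,192.8
Tamarack Township: $1,263,192.8 × 0.005 = $6,315.964
City of Yardley: $1,263,192.8 × 0.0115 = $14,526.7172
Redhawk County: $1,263,192.8 × 0.01304 = $16,472.034112
Regional Park District: $1,263,192.8 × 0.0046 = $5,810.68688
Vance City ISD: $1,263,192.8 × 0.0101 = $12,758.24728
Total = $55,883.649472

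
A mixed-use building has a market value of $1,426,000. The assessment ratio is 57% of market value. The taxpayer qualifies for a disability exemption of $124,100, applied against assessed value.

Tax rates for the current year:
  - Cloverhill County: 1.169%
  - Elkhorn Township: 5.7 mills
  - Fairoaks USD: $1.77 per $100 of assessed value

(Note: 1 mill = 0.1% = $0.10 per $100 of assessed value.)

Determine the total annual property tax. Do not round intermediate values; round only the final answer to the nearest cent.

$24,167.18

Assessed value = $1,426,000 × 0.57 = $812,820
Taxable value = $812,820 − $124,100 = $688,720
Cloverhill County: $688,720 × 0.01169 = $8,051.1368
Elkhorn Township: $688,720 × 0.0057 = $3,925.704
Fairoaks USD: $688,720 × 0.0177 = $12,190.344
Total = $24,167.1848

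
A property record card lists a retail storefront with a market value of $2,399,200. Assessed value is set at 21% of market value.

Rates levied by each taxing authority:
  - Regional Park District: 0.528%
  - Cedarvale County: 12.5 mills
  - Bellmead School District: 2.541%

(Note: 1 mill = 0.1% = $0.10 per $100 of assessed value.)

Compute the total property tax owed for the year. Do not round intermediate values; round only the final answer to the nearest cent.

Assessed value = $2,399,200 × 0.21 = $503,832
Regional Park District: $503,832 × 0.00528 = $2,660.23296
Cedarvale County: $503,832 × 0.0125 = $6,297.9
Bellmead School District: $503,832 × 0.02541 = $12,802.37112
Total = $21,760.50408

$21,760.50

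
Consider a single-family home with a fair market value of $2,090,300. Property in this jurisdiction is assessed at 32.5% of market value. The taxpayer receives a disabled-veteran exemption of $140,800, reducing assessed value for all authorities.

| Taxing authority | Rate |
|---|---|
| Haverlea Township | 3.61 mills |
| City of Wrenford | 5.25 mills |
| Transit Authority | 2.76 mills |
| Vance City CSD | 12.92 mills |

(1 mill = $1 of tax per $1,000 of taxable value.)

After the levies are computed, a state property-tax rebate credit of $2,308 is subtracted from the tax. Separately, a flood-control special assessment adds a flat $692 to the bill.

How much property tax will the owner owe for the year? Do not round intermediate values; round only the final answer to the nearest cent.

$11,599.96

Assessed value = $2,090,300 × 0.325 = $679,347.5
Taxable value = $679,347.5 − $140,800 = $538,547.5
Haverlea Township: $538,547.5 × 0.00361 = $1,944.156475
City of Wrenford: $538,547.5 × 0.00525 = $2,827.374375
Transit Authority: $538,547.5 × 0.00276 = $1,486.3911
Vance City CSD: $538,547.5 × 0.01292 = $6,958.0337
Levies subtotal = $13,215.95565
After credit = $13,215.95565 − $2,308 = $10,907.95565
Total = $10,907.95565 + $692 = $11,599.95565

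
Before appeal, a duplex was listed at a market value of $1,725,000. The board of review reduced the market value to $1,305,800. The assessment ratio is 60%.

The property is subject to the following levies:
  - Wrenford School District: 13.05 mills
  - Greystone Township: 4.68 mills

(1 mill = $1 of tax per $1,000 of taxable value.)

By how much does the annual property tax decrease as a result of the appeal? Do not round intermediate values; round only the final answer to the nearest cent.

$4,459.45

Old assessed value = $1,725,000 × 0.6 = $1,035,000
New assessed value = $1,305,800 × 0.6 = $783,480
Combined rate = 0.01305 + 0.00468 = 0.01773
Old tax = $1,035,000 × 0.01773 = $18,350.55
New tax = $783,480 × 0.01773 = $13,891.1004
Reduction = $18,350.55 − $13,891.1004 = $4,459.4496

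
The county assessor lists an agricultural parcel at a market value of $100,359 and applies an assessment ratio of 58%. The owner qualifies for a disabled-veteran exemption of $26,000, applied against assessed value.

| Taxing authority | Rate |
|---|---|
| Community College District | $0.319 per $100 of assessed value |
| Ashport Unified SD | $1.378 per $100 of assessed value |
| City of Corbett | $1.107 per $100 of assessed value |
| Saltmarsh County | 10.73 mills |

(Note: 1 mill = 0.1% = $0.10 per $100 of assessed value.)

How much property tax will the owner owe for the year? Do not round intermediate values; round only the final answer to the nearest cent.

Assessed value = $100,359 × 0.58 = $58,208.22
Taxable value = $58,208.22 − $26,000 = $32,208.22
Community College District: $32,208.22 × 0.00319 = $102.7442218
Ashport Unified SD: $32,208.22 × 0.01378 = $443.8292716
City of Corbett: $32,208.22 × 0.01107 = $356.5449954
Saltmarsh County: $32,208.22 × 0.01073 = $345.5942006
Total = $1,248.7126894

$1,248.71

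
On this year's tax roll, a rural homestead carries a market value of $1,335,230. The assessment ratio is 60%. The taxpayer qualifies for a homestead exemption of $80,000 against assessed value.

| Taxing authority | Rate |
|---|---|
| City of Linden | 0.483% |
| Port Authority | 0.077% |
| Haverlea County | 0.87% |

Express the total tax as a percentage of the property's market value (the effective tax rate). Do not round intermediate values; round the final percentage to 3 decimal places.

0.772%

Assessed value = $1,335,230 × 0.6 = $801,138
Taxable value = $801,138 − $80,000 = $721,138
City of Linden: $721,138 × 0.00483 = $3,483.09654
Port Authority: $721,138 × 0.00077 = $555.27626
Haverlea County: $721,138 × 0.0087 = $6,273.9006
Total tax = $10,312.2734
Effective rate = $10,312.2734 ÷ $1,335,230 = 0.772% of market value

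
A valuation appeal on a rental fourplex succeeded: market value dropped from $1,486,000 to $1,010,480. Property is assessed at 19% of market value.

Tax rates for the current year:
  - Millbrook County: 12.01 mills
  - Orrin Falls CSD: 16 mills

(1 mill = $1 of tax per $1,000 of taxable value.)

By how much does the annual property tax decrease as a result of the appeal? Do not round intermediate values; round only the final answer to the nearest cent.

$2,530.67

Old assessed value = $1,486,000 × 0.19 = $282,340
New assessed value = $1,010,480 × 0.19 = $191,991.2
Combined rate = 0.01201 + 0.016 = 0.02801
Old tax = $282,340 × 0.02801 = $7,908.3434
New tax = $191,991.2 × 0.02801 = $5,377.673512
Reduction = $7,908.3434 − $5,377.673512 = $2,530.669888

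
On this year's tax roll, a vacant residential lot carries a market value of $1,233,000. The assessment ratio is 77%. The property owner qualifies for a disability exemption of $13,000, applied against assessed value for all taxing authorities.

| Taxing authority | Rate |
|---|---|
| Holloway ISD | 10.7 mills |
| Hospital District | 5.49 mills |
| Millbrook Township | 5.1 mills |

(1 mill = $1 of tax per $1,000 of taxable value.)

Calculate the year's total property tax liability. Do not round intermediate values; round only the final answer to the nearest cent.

$19,936.17

Assessed value = $1,233,000 × 0.77 = $949,410
Taxable value = $949,410 − $13,000 = $936,410
Holloway ISD: $936,410 × 0.0107 = $10,019.587
Hospital District: $936,410 × 0.00549 = $5,140.8909
Millbrook Township: $936,410 × 0.0051 = $4,775.691
Total = $10,019.587 + $5,140.8909 + $4,775.691 = $19,936.1689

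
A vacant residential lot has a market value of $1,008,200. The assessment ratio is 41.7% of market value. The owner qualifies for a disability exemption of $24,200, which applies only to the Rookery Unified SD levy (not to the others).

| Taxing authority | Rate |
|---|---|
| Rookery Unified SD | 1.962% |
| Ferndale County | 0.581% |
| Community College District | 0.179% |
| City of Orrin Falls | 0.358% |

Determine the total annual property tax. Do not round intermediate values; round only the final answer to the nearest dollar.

Assessed value = $1,008,200 × 0.417 = $420,419.4
Rookery Unified SD: ($420,419.4 − $24,200) × 0.01962 = $396,219.4 × 0.01962 = $7,773.824628
Ferndale County: $420,419.4 × 0.00581 = $2,442.636714
Community College District: $420,419.4 × 0.00179 = $752.550726
City of Orrin Falls: $420,419.4 × 0.00358 = $1,505.101452
Total = $12,474.11352

$12,474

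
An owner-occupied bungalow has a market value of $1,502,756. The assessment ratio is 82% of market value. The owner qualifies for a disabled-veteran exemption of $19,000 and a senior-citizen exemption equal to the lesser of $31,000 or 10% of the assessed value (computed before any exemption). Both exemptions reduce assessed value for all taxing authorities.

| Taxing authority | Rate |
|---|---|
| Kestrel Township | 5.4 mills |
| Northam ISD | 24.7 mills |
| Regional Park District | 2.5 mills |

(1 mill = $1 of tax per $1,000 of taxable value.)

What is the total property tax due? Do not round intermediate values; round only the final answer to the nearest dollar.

Assessed value = $1,502,756 × 0.82 = $1,232,259.92
Senior-citizen exemption = min($31,000, 10% × $1,232,259.92) = min($31,000, $123,225.992) = $31,000 (dollar cap binds)
Taxable value = $1,232,259.92 − $19,000 − $31,000 = $1,182,259.92
Kestrel Township: $1,182,259.92 × 0.0054 = $6,384.203568
Northam ISD: $1,182,259.92 × 0.0247 = $29,201.820024
Regional Park District: $1,182,259.92 × 0.0025 = $2,955.6498
Total = $38,541.673392

$38,542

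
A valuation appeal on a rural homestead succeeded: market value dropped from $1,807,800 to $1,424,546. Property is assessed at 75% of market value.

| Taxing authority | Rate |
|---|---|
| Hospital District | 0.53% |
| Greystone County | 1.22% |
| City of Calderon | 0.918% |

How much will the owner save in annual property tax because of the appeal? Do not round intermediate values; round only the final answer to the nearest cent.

Old assessed value = $1,807,800 × 0.75 = $1,355,850
New assessed value = $1,424,546 × 0.75 = $1,068,409.5
Combined rate = 0.0053 + 0.0122 + 0.00918 = 0.02668
Old tax = $1,355,850 × 0.02668 = $36,174.078
New tax = $1,068,409.5 × 0.02668 = $28,505.16546
Reduction = $36,174.078 − $28,505.16546 = $7,668.91254

$7,668.91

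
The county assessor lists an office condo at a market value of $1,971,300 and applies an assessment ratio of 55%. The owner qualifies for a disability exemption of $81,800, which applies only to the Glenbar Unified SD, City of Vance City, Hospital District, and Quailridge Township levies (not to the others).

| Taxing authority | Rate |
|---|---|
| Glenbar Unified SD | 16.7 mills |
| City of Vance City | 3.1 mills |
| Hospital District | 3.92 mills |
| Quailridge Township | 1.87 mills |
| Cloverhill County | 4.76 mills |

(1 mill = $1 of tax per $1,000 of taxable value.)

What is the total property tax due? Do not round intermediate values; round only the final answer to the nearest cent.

$30,812.66

Assessed value = $1,971,300 × 0.55 = $1,084,215
Glenbar Unified SD: ($1,084,215 − $81,800) × 0.0167 = $1,002,415 × 0.0167 = $16,740.3305
City of Vance City: ($1,084,215 − $81,800) × 0.0031 = $1,002,415 × 0.0031 = $3,107.4865
Hospital District: ($1,084,215 − $81,800) × 0.00392 = $1,002,415 × 0.00392 = $3,929.4668
Quailridge Township: ($1,084,215 − $81,800) × 0.00187 = $1,002,415 × 0.00187 = $1,874.51605
Cloverhill County: $1,084,215 × 0.00476 = $5,160.8634
Total = $30,812.66325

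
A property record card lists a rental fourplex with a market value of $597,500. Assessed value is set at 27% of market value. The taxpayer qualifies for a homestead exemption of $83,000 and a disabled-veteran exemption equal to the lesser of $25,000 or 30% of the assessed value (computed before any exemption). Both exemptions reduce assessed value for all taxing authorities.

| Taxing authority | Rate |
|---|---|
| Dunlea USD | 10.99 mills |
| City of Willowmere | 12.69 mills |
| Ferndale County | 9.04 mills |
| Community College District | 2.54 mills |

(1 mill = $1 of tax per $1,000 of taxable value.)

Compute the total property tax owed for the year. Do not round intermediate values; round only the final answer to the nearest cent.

$1,880.24

Assessed value = $597,500 × 0.27 = $161,325
Disabled-veteran exemption = min($25,000, 30% × $161,325) = min($25,000, $48,397.5) = $25,000 (dollar cap binds)
Taxable value = $161,325 − $83,000 − $25,000 = $53,325
Dunlea USD: $53,325 × 0.01099 = $586.04175
City of Willowmere: $53,325 × 0.01269 = $676.69425
Ferndale County: $53,325 × 0.00904 = $482.058
Community College District: $53,325 × 0.00254 = $135.4455
Total = $1,880.2395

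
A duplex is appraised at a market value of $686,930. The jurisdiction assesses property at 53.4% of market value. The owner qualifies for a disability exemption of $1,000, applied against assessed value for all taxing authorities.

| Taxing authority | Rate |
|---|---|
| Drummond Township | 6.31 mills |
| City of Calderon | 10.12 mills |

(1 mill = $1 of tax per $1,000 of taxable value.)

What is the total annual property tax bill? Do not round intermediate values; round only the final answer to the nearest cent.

$6,010.43

Assessed value = $686,930 × 0.534 = $366,820.62
Taxable value = $366,820.62 − $1,000 = $365,820.62
Drummond Township: $365,820.62 × 0.00631 = $2,308.3281122
City of Calderon: $365,820.62 × 0.01012 = $3,702.1046744
Total = $2,308.3281122 + $3,702.1046744 = $6,010.4327866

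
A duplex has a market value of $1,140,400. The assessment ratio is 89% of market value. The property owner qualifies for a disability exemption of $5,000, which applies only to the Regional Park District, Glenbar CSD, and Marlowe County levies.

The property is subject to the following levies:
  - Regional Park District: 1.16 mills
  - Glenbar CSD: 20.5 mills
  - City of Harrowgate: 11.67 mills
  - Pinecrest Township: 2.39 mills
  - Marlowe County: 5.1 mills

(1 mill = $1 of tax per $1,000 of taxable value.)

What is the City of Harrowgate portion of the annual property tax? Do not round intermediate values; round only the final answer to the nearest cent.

Assessed value = $1,140,400 × 0.89 = $1,014,956
City of Harrowgate taxable value = $1,014,956 (exemption does not apply)
City of Harrowgate levy = $1,014,956 × 0.01167 = $11,844.53652

$11,844.54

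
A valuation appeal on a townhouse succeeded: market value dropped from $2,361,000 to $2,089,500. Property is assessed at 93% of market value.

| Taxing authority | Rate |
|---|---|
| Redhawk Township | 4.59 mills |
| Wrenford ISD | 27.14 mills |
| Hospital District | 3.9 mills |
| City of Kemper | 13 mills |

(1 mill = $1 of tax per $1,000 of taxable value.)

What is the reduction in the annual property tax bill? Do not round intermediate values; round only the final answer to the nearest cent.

$12,278.83

Old assessed value = $2,361,000 × 0.93 = $2,195,730
New assessed value = $2,089,500 × 0.93 = $1,943,235
Combined rate = 0.00459 + 0.02714 + 0.0039 + 0.013 = 0.04863
Old tax = $2,195,730 × 0.04863 = $106,778.3499
New tax = $1,943,235 × 0.04863 = $94,499.51805
Reduction = $106,778.3499 − $94,499.51805 = $12,278.83185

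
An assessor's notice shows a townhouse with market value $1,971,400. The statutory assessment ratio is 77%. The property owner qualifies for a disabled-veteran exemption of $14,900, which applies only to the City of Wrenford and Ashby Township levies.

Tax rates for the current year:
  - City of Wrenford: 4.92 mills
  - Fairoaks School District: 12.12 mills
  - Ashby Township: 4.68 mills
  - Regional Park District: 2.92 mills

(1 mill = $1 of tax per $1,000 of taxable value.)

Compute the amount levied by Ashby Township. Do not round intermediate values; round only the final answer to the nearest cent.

$7,034.41

Assessed value = $1,971,400 × 0.77 = $1,517,978
Ashby Township taxable value = $1,517,978 − $14,900 = $1,503,078
Ashby Township levy = $1,503,078 × 0.00468 = $7,034.40504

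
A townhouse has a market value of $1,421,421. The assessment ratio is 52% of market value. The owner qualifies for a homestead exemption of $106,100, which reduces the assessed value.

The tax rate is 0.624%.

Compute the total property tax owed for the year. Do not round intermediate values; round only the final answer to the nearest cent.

Assessed value = $1,421,421 × 0.52 = $739,138.92
Taxable value = $739,138.92 − $106,100 = $633,038.92
Tax = $633,038.92 × 0.00624 = $3,950.1628608

$3,950.16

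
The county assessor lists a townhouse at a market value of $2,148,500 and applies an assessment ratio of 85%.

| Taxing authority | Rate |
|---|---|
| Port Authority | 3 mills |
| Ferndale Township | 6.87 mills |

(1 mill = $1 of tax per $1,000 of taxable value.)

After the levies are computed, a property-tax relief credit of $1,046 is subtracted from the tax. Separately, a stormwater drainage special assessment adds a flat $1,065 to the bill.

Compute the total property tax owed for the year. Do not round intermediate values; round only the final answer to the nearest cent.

$18,043.84

Assessed value = $2,148,500 × 0.85 = $1,826,225
Port Authority: $1,826,225 × 0.003 = $5,478.675
Ferndale Township: $1,826,225 × 0.00687 = $12,546.16575
Levies subtotal = $18,024.84075
After credit = $18,024.84075 − $1,046 = $16,978.84075
Total = $16,978.84075 + $1,065 = $18,043.84075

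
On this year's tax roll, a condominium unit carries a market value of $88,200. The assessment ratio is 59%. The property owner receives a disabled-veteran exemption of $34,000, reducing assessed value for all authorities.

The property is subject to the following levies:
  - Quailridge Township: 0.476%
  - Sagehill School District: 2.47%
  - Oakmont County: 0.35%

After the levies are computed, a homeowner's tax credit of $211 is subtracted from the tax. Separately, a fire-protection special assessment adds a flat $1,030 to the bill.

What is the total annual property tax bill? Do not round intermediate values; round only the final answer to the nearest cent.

Assessed value = $88,200 × 0.59 = $52,038
Taxable value = $52,038 − $34,000 = $18,038
Quailridge Township: $18,038 × 0.00476 = $85.86088
Sagehill School District: $18,038 × 0.0247 = $445.5386
Oakmont County: $18,038 × 0.0035 = $63.133
Levies subtotal = $594.53248
After credit = $594.53248 − $211 = $383.53248
Total = $383.53248 + $1,030 = $1,413.53248

$1,413.53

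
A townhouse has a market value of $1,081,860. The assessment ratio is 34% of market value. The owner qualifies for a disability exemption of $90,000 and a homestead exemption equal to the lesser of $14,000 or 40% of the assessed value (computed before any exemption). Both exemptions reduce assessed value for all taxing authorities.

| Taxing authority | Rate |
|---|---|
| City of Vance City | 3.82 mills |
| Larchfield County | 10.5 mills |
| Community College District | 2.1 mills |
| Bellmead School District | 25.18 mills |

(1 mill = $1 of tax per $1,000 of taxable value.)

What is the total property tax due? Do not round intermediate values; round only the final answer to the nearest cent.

Assessed value = $1,081,860 × 0.34 = $367,832.4
Homestead exemption = min($14,000, 40% × $367,832.4) = min($14,000, $147,132.96) = $14,000 (dollar cap binds)
Taxable value = $367,832.4 − $90,000 − $14,000 = $263,832.4
City of Vance City: $263,832.4 × 0.00382 = $1,007.839768
Larchfield County: $263,832.4 × 0.0105 = $2,770.2402
Community College District: $263,832.4 × 0.0021 = $554.04804
Bellmead School District: $263,832.4 × 0.02518 = $6,643.299832
Total = $10,975.42784

$10,975.43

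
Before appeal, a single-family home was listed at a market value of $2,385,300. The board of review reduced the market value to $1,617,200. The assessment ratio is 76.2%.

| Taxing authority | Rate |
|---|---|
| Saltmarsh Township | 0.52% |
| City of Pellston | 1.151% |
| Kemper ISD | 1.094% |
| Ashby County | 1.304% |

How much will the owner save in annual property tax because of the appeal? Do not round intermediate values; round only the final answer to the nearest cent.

$23,815.54

Old assessed value = $2,385,300 × 0.762 = $1,817,598.6
New assessed value = $1,617,200 × 0.762 = $1,232,306.4
Combined rate = 0.0052 + 0.01151 + 0.01094 + 0.01304 = 0.04069
Old tax = $1,817,598.6 × 0.04069 = $73,958.087034
New tax = $1,232,306.4 × 0.04069 = $50,142.547416
Reduction = $73,958.087034 − $50,142.547416 = $23,815.539618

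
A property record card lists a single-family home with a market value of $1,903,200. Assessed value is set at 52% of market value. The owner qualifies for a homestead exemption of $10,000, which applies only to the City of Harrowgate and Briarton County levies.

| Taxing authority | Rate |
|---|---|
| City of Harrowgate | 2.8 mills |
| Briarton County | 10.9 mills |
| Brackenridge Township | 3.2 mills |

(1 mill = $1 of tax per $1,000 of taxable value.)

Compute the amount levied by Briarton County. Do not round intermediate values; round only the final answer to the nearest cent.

Assessed value = $1,903,200 × 0.52 = $989,664
Briarton County taxable value = $989,664 − $10,000 = $979,664
Briarton County levy = $979,664 × 0.0109 = $10,678.3376

$10,678.34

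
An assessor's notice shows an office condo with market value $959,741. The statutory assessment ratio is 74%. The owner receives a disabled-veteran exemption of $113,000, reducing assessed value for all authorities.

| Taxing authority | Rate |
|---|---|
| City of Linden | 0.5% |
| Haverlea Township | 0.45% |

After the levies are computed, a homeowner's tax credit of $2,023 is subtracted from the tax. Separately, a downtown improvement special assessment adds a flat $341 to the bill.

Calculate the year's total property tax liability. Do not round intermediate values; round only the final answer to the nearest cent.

Assessed value = $959,741 × 0.74 = $710,208.34
Taxable value = $710,208.34 − $113,000 = $597,208.34
City of Linden: $597,208.34 × 0.005 = $2,986.0417
Haverlea Township: $597,208.34 × 0.0045 = $2,687.43753
Levies subtotal = $5,673.47923
After credit = $5,673.47923 − $2,023 = $3,650.47923
Total = $3,650.47923 + $341 = $3,991.47923

$3,991.48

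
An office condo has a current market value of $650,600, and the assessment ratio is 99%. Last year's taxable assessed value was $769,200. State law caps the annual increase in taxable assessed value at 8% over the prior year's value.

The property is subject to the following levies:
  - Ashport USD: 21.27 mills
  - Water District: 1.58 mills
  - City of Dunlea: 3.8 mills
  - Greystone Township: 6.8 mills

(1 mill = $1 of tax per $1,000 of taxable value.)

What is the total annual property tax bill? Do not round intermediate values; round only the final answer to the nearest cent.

Uncapped assessed value = $650,600 × 0.99 = $644,094
Cap limit = $769,200 × 1.08 = $830,736
Taxable assessed value = min($644,094, $830,736) = $644,094 (cap does not bind)
Ashport USD: $644,094 × 0.02127 = $13,699.87938
Water District: $644,094 × 0.00158 = $1,017.66852
City of Dunlea: $644,094 × 0.0038 = $2,447.5572
Greystone Township: $644,094 × 0.0068 = $4,379.8392
Total = $21,544.9443

$21,544.94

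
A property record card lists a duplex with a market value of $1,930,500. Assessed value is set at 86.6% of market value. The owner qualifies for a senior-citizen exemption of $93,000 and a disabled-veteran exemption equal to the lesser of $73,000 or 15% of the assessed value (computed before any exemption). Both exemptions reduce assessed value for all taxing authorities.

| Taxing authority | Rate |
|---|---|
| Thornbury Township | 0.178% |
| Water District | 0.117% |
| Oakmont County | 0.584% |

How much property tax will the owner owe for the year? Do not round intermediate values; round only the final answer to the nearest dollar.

Assessed value = $1,930,500 × 0.866 = $1,671,813
Disabled-veteran exemption = min($73,000, 15% × $1,671,813) = min($73,000, $250,771.95) = $73,000 (dollar cap binds)
Taxable value = $1,671,813 − $93,000 − $73,000 = $1,505,813
Thornbury Township: $1,505,813 × 0.00178 = $2,680.34714
Water District: $1,505,813 × 0.00117 = $1,761.80121
Oakmont County: $1,505,813 × 0.00584 = $8,793.94792
Total = $13,236.09627

$13,236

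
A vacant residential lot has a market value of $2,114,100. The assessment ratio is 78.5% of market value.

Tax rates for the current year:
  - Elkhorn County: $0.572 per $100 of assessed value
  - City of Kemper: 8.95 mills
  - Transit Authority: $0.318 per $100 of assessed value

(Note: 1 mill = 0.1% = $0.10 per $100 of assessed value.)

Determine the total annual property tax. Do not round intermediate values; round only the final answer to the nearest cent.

Assessed value = $2,114,100 × 0.785 = $1,659,568.5
Elkhorn County: $1,659,568.5 × 0.00572 = $9,492.73182
City of Kemper: $1,659,568.5 × 0.00895 = $14,853.138075
Transit Authority: $1,659,568.5 × 0.00318 = $5,277.42783
Total = $29,623.297725

$29,623.30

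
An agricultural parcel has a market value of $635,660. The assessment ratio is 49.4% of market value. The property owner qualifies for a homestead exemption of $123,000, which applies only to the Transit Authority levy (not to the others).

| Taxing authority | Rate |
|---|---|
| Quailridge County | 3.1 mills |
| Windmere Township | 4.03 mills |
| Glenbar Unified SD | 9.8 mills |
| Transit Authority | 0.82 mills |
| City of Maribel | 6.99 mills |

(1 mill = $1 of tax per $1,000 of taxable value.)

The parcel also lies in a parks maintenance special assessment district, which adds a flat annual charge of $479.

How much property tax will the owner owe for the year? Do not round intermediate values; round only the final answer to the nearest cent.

$8,146.90

Assessed value = $635,660 × 0.494 = $314,016.04
Quailridge County: $314,016.04 × 0.0031 = $973.449724
Windmere Township: $314,016.04 × 0.00403 = $1,265.4846412
Glenbar Unified SD: $314,016.04 × 0.0098 = $3,077.357192
Transit Authority: ($314,016.04 − $123,000) × 0.00082 = $191,016.04 × 0.00082 = $156.6331528
City of Maribel: $314,016.04 × 0.00699 = $2,194.9721196
Levies subtotal = $7,667.8968296
Total = $7,667.8968296 + $479 = $8,146.8968296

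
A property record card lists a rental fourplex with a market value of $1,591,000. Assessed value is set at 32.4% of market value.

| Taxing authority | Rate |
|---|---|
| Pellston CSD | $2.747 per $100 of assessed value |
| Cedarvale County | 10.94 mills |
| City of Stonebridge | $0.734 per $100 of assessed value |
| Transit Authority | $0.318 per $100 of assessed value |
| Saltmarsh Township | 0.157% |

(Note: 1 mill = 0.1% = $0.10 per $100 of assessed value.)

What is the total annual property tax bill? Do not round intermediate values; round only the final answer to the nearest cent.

Assessed value = $1,591,000 × 0.324 = $515,484
Pellston CSD: $515,484 × 0.02747 = $14,160.34548
Cedarvale County: $515,484 × 0.01094 = $5,639.39496
City of Stonebridge: $515,484 × 0.00734 = $3,783.65256
Transit Authority: $515,484 × 0.00318 = $1,639.23912
Saltmarsh Township: $515,484 × 0.00157 = $809.30988
Total = $26,031.942

$26,031.94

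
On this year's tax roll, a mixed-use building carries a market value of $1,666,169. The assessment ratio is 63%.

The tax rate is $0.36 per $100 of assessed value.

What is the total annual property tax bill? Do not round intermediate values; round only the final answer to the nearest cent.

Assessed value = $1,666,169 × 0.63 = $1,049,686.47
Tax = $1,049,686.47 × 0.0036 = $3,778.871292

$3,778.87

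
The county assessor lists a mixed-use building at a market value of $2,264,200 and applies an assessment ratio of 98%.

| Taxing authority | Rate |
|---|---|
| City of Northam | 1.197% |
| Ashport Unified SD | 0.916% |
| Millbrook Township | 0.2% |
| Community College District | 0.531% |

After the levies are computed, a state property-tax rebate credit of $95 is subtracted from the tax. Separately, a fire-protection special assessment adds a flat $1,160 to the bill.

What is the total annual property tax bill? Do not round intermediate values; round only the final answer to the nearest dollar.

$64,171

Assessed value = $2,264,200 × 0.98 = $2,218,916
City of Northam: $2,218,916 × 0.01197 = $26,560.42452
Ashport Unified SD: $2,218,916 × 0.00916 = $20,325.27056
Millbrook Township: $2,218,916 × 0.002 = $4,437.832
Community College District: $2,218,916 × 0.00531 = $11,782.44396
Levies subtotal = $63,105.97104
After credit = $63,105.97104 − $95 = $63,010.97104
Total = $63,010.97104 + $1,160 = $64,170.97104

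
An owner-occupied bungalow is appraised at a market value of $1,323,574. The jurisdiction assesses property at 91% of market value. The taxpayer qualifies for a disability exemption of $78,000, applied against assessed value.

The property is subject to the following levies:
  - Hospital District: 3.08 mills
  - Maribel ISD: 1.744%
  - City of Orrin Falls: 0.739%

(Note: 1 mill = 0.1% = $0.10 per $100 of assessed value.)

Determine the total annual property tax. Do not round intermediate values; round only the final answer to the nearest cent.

$31,439.28

Assessed value = $1,323,574 × 0.91 = $1,204,452.34
Taxable value = $1,204,452.34 − $78,000 = $1,126,452.34
Hospital District: $1,126,452.34 × 0.00308 = $3,469.4732072
Maribel ISD: $1,126,452.34 × 0.01744 = $19,645.3288096
City of Orrin Falls: $1,126,452.34 × 0.00739 = $8,324.4827926
Total = $31,439.2848094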